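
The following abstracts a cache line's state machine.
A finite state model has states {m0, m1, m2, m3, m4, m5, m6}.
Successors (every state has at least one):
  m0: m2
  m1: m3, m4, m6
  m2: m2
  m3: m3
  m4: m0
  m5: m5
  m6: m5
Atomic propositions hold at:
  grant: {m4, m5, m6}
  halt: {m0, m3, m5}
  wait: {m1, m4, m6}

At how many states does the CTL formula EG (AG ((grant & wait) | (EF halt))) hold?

Sat(grant & wait) = {m4, m6}
EF halt: least fixpoint, start Z0 = {m0, m3, m5}, add states with some successor in Z. Z1 = {m0, m1, m3, m4, m5, m6}; fixed.
Sat(EF halt) = {m0, m1, m3, m4, m5, m6}
Sat((grant & wait) | (EF halt)) = {m0, m1, m3, m4, m5, m6}
AG ((grant & wait) | (EF halt)): greatest fixpoint, start Z0 = {m0, m1, m3, m4, m5, m6}, keep only states in Sat with every successor in Z. Z1 = {m1, m3, m4, m5, m6}; Z2 = {m1, m3, m5, m6}; Z3 = {m3, m5, m6}; fixed.
Sat(AG ((grant & wait) | (EF halt))) = {m3, m5, m6}
EG (AG ((grant & wait) | (EF halt))): greatest fixpoint, start Z0 = {m3, m5, m6}, keep only states in Sat with some successor in Z. Already a fixed point.
Sat(EG (AG ((grant & wait) | (EF halt)))) = {m3, m5, m6}
|Sat(EG (AG ((grant & wait) | (EF halt))))| = |{m3, m5, m6}| = 3.

3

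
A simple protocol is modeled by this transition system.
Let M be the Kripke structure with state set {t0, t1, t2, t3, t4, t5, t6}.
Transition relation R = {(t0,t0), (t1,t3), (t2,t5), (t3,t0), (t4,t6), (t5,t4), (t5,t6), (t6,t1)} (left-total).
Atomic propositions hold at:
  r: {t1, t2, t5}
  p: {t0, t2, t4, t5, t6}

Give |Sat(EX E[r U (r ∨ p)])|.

6

Sat(r ∨ p) = {t0, t1, t2, t4, t5, t6}
E[r U (r ∨ p)]: least fixpoint, start Z0 = Sat((r ∨ p)) = {t0, t1, t2, t4, t5, t6}, add states in Sat(r) with some successor in Z. Already a fixed point.
Sat(E[r U (r ∨ p)]) = {t0, t1, t2, t4, t5, t6}
Sat(EX E[r U (r ∨ p)]) = {s : some successor in {t0, t1, t2, t4, t5, t6}} = {t0, t2, t3, t4, t5, t6}
|Sat(EX E[r U (r ∨ p)])| = |{t0, t2, t3, t4, t5, t6}| = 6.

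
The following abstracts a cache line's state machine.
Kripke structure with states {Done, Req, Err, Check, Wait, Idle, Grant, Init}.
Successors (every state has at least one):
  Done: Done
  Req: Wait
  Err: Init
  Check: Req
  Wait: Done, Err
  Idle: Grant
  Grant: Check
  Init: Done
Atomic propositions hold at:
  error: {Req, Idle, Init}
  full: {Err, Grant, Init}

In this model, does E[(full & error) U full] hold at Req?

No

Sat(full & error) = {Init}
E[(full & error) U full]: least fixpoint, start Z0 = Sat(full) = {Err, Grant, Init}, add states in Sat(full & error) with some successor in Z. Already a fixed point.
Sat(E[(full & error) U full]) = {Err, Grant, Init}
Req ∉ Sat(E[(full & error) U full]) = {Err, Grant, Init}, so the formula does not hold at Req.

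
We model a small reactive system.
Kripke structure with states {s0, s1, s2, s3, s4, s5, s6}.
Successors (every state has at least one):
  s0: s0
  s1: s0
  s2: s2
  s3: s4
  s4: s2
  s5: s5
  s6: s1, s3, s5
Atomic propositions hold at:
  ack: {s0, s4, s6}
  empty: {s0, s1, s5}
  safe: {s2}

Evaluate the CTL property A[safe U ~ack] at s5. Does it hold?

Yes

Sat(~ack) = {s1, s2, s3, s5}
A[safe U ~ack]: least fixpoint, start Z0 = Sat(~ack) = {s1, s2, s3, s5}, add states in Sat(safe) with every successor in Z. Already a fixed point.
Sat(A[safe U ~ack]) = {s1, s2, s3, s5}
s5 ∈ Sat(A[safe U ~ack]) = {s1, s2, s3, s5}, so the formula holds at s5.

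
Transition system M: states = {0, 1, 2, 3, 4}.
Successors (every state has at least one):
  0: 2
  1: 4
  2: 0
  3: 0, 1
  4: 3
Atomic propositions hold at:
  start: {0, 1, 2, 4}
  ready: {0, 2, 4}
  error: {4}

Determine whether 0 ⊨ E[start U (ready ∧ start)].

Sat(ready ∧ start) = {0, 2, 4}
E[start U (ready ∧ start)]: least fixpoint, start Z0 = Sat((ready ∧ start)) = {0, 2, 4}, add states in Sat(start) with some successor in Z. Z1 = {0, 1, 2, 4}; fixed.
Sat(E[start U (ready ∧ start)]) = {0, 1, 2, 4}
0 ∈ Sat(E[start U (ready ∧ start)]) = {0, 1, 2, 4}, so the formula holds at 0.

Yes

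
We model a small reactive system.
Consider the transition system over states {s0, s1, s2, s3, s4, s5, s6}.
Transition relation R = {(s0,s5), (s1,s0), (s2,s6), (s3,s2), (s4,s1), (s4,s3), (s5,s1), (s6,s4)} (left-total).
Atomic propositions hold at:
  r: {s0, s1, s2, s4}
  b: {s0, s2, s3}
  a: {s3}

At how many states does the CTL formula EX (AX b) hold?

Sat(AX b) = {s : every successor in {s0, s2, s3}} = {s1, s3}
Sat(EX (AX b)) = {s : some successor in {s1, s3}} = {s4, s5}
|Sat(EX (AX b))| = |{s4, s5}| = 2.

2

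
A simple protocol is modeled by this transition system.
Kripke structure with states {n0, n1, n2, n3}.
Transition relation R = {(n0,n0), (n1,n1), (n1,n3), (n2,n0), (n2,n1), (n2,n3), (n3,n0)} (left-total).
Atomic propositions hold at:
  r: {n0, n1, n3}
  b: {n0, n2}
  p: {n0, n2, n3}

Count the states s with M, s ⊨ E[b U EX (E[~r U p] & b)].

Sat(~r) = {n2}
E[~r U p]: least fixpoint, start Z0 = Sat(p) = {n0, n2, n3}, add states in Sat(~r) with some successor in Z. Already a fixed point.
Sat(E[~r U p]) = {n0, n2, n3}
Sat(E[~r U p] & b) = {n0, n2}
Sat(EX (E[~r U p] & b)) = {s : some successor in {n0, n2}} = {n0, n2, n3}
E[b U EX (E[~r U p] & b)]: least fixpoint, start Z0 = Sat(EX (E[~r U p] & b)) = {n0, n2, n3}, add states in Sat(b) with some successor in Z. Already a fixed point.
Sat(E[b U EX (E[~r U p] & b)]) = {n0, n2, n3}
|Sat(E[b U EX (E[~r U p] & b)])| = |{n0, n2, n3}| = 3.

3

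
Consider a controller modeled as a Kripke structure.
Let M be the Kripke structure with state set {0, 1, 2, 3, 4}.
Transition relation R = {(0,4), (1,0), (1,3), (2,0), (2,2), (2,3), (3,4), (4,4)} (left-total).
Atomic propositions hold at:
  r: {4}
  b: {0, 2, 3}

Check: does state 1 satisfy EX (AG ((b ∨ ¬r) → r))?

Sat(¬r) = {0, 1, 2, 3}
Sat(b ∨ ¬r) = {0, 1, 2, 3}
Sat((b ∨ ¬r) → r) = {4}
AG ((b ∨ ¬r) → r): greatest fixpoint, start Z0 = {4}, keep only states in Sat with every successor in Z. Already a fixed point.
Sat(AG ((b ∨ ¬r) → r)) = {4}
Sat(EX (AG ((b ∨ ¬r) → r))) = {s : some successor in {4}} = {0, 3, 4}
1 ∉ Sat(EX (AG ((b ∨ ¬r) → r))) = {0, 3, 4}, so the formula does not hold at 1.

No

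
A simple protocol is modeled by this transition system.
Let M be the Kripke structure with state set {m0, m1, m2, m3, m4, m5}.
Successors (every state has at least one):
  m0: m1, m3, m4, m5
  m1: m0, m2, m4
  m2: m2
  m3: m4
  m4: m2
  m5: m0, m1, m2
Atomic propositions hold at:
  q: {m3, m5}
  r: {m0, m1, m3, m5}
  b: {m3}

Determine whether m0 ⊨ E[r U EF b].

EF b: least fixpoint, start Z0 = {m3}, add states with some successor in Z. Z1 = {m0, m3}; Z2 = {m0, m1, m3, m5}; fixed.
Sat(EF b) = {m0, m1, m3, m5}
E[r U EF b]: least fixpoint, start Z0 = Sat(EF b) = {m0, m1, m3, m5}, add states in Sat(r) with some successor in Z. Already a fixed point.
Sat(E[r U EF b]) = {m0, m1, m3, m5}
m0 ∈ Sat(E[r U EF b]) = {m0, m1, m3, m5}, so the formula holds at m0.

Yes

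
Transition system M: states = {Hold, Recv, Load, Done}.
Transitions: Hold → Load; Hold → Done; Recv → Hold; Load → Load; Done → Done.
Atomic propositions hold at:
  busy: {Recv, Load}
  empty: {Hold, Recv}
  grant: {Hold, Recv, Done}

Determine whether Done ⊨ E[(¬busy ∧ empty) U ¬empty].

Sat(¬busy) = {Hold, Done}
Sat(¬busy ∧ empty) = {Hold}
Sat(¬empty) = {Load, Done}
E[(¬busy ∧ empty) U ¬empty]: least fixpoint, start Z0 = Sat(¬empty) = {Load, Done}, add states in Sat(¬busy ∧ empty) with some successor in Z. Z1 = {Hold, Load, Done}; fixed.
Sat(E[(¬busy ∧ empty) U ¬empty]) = {Hold, Load, Done}
Done ∈ Sat(E[(¬busy ∧ empty) U ¬empty]) = {Hold, Load, Done}, so the formula holds at Done.

Yes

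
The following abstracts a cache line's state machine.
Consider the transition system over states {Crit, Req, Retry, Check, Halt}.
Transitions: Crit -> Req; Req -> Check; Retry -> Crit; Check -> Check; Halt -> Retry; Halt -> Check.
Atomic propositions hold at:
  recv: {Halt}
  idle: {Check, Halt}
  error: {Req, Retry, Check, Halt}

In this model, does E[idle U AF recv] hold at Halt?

AF recv: least fixpoint, start Z0 = {Halt}, add states with every successor in Z. Already a fixed point.
Sat(AF recv) = {Halt}
E[idle U AF recv]: least fixpoint, start Z0 = Sat(AF recv) = {Halt}, add states in Sat(idle) with some successor in Z. Already a fixed point.
Sat(E[idle U AF recv]) = {Halt}
Halt ∈ Sat(E[idle U AF recv]) = {Halt}, so the formula holds at Halt.

Yes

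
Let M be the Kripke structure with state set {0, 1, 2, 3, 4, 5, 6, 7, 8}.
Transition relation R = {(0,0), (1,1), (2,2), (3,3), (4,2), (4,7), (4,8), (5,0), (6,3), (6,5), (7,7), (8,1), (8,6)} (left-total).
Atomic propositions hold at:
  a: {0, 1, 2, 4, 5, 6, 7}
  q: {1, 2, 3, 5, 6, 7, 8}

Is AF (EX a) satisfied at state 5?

Sat(EX a) = {s : some successor in {0, 1, 2, 4, 5, 6, 7}} = {0, 1, 2, 4, 5, 6, 7, 8}
AF (EX a): least fixpoint, start Z0 = {0, 1, 2, 4, 5, 6, 7, 8}, add states with every successor in Z. Already a fixed point.
Sat(AF (EX a)) = {0, 1, 2, 4, 5, 6, 7, 8}
5 ∈ Sat(AF (EX a)) = {0, 1, 2, 4, 5, 6, 7, 8}, so the formula holds at 5.

Yes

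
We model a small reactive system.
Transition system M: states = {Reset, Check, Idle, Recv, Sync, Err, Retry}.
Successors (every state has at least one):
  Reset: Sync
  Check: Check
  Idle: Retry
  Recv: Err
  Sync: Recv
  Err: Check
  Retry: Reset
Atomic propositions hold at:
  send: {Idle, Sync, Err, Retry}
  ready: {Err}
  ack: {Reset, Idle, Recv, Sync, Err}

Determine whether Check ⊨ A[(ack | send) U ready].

Sat(ack | send) = {Reset, Idle, Recv, Sync, Err, Retry}
A[(ack | send) U ready]: least fixpoint, start Z0 = Sat(ready) = {Err}, add states in Sat(ack | send) with every successor in Z. Z1 = {Recv, Err}; Z2 = {Recv, Sync, Err}; Z3 = {Reset, Recv, Sync, Err}; Z4 = {Reset, Recv, Sync, Err, Retry}; Z5 = {Reset, Idle, Recv, Sync, Err, Retry}; fixed.
Sat(A[(ack | send) U ready]) = {Reset, Idle, Recv, Sync, Err, Retry}
Check ∉ Sat(A[(ack | send) U ready]) = {Reset, Idle, Recv, Sync, Err, Retry}, so the formula does not hold at Check.

No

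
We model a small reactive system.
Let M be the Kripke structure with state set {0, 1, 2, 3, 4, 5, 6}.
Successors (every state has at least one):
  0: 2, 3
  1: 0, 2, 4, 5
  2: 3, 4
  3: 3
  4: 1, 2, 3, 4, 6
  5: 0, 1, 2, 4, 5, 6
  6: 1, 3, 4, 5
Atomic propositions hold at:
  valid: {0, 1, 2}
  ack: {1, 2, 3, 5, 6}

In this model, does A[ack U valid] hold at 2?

A[ack U valid]: least fixpoint, start Z0 = Sat(valid) = {0, 1, 2}, add states in Sat(ack) with every successor in Z. Already a fixed point.
Sat(A[ack U valid]) = {0, 1, 2}
2 ∈ Sat(A[ack U valid]) = {0, 1, 2}, so the formula holds at 2.

Yes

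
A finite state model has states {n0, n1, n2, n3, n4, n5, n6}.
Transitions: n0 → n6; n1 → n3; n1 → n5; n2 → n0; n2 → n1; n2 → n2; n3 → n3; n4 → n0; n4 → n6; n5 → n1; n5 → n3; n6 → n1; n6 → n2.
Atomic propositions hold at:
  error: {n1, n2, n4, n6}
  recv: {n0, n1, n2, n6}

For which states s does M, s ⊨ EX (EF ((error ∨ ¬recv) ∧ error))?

{n0, n1, n2, n4, n5, n6}

Sat(¬recv) = {n3, n4, n5}
Sat(error ∨ ¬recv) = {n1, n2, n3, n4, n5, n6}
Sat((error ∨ ¬recv) ∧ error) = {n1, n2, n4, n6}
EF ((error ∨ ¬recv) ∧ error): least fixpoint, start Z0 = {n1, n2, n4, n6}, add states with some successor in Z. Z1 = {n0, n1, n2, n4, n5, n6}; fixed.
Sat(EF ((error ∨ ¬recv) ∧ error)) = {n0, n1, n2, n4, n5, n6}
Sat(EX (EF ((error ∨ ¬recv) ∧ error))) = {s : some successor in {n0, n1, n2, n4, n5, n6}} = {n0, n1, n2, n4, n5, n6}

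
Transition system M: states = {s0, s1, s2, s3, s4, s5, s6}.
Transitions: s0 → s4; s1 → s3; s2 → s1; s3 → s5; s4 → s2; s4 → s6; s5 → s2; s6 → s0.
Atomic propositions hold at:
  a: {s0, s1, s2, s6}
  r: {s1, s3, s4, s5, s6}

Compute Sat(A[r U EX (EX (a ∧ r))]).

{s0, s1, s3, s4, s5, s6}

Sat(a ∧ r) = {s1, s6}
Sat(EX (a ∧ r)) = {s : some successor in {s1, s6}} = {s2, s4}
Sat(EX (EX (a ∧ r))) = {s : some successor in {s2, s4}} = {s0, s4, s5}
A[r U EX (EX (a ∧ r))]: least fixpoint, start Z0 = Sat(EX (EX (a ∧ r))) = {s0, s4, s5}, add states in Sat(r) with every successor in Z. Z1 = {s0, s3, s4, s5, s6}; Z2 = {s0, s1, s3, s4, s5, s6}; fixed.
Sat(A[r U EX (EX (a ∧ r))]) = {s0, s1, s3, s4, s5, s6}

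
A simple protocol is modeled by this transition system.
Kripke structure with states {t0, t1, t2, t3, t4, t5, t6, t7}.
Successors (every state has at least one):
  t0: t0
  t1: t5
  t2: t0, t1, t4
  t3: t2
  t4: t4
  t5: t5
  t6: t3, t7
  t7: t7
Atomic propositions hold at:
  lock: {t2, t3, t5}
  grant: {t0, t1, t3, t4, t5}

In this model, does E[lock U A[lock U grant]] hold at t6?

No

A[lock U grant]: least fixpoint, start Z0 = Sat(grant) = {t0, t1, t3, t4, t5}, add states in Sat(lock) with every successor in Z. Z1 = {t0, t1, t2, t3, t4, t5}; fixed.
Sat(A[lock U grant]) = {t0, t1, t2, t3, t4, t5}
E[lock U A[lock U grant]]: least fixpoint, start Z0 = Sat(A[lock U grant]) = {t0, t1, t2, t3, t4, t5}, add states in Sat(lock) with some successor in Z. Already a fixed point.
Sat(E[lock U A[lock U grant]]) = {t0, t1, t2, t3, t4, t5}
t6 ∉ Sat(E[lock U A[lock U grant]]) = {t0, t1, t2, t3, t4, t5}, so the formula does not hold at t6.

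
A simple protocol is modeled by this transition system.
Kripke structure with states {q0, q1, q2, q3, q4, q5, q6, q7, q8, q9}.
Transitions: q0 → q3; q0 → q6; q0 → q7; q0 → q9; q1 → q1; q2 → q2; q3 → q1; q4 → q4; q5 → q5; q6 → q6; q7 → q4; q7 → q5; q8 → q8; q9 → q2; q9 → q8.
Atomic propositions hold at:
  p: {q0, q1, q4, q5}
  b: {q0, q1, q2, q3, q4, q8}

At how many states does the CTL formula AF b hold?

AF b: least fixpoint, start Z0 = {q0, q1, q2, q3, q4, q8}, add states with every successor in Z. Z1 = {q0, q1, q2, q3, q4, q8, q9}; fixed.
Sat(AF b) = {q0, q1, q2, q3, q4, q8, q9}
|Sat(AF b)| = |{q0, q1, q2, q3, q4, q8, q9}| = 7.

7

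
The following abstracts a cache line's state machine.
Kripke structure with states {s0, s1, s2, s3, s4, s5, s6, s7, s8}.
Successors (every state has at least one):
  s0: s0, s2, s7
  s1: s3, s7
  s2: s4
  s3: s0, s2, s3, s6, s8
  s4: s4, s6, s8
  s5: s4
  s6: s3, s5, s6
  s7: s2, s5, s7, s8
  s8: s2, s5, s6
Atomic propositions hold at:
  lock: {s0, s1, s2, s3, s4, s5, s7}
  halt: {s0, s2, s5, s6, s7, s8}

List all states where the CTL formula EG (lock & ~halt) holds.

Sat(~halt) = {s1, s3, s4}
Sat(lock & ~halt) = {s1, s3, s4}
EG (lock & ~halt): greatest fixpoint, start Z0 = {s1, s3, s4}, keep only states in Sat with some successor in Z. Already a fixed point.
Sat(EG (lock & ~halt)) = {s1, s3, s4}

{s1, s3, s4}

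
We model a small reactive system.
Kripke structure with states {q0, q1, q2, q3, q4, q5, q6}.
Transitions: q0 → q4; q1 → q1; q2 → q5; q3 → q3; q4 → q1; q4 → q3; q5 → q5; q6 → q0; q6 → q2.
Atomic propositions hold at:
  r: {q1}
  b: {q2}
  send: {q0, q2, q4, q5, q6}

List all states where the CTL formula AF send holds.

AF send: least fixpoint, start Z0 = {q0, q2, q4, q5, q6}, add states with every successor in Z. Already a fixed point.
Sat(AF send) = {q0, q2, q4, q5, q6}

{q0, q2, q4, q5, q6}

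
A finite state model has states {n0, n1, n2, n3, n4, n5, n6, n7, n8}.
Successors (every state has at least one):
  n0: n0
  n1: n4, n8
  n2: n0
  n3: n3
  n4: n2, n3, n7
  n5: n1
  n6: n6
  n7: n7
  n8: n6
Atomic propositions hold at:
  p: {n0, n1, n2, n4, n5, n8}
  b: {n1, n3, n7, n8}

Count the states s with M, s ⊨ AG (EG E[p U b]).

2

E[p U b]: least fixpoint, start Z0 = Sat(b) = {n1, n3, n7, n8}, add states in Sat(p) with some successor in Z. Z1 = {n1, n3, n4, n5, n7, n8}; fixed.
Sat(E[p U b]) = {n1, n3, n4, n5, n7, n8}
EG E[p U b]: greatest fixpoint, start Z0 = {n1, n3, n4, n5, n7, n8}, keep only states in Sat with some successor in Z. Z1 = {n1, n3, n4, n5, n7}; fixed.
Sat(EG E[p U b]) = {n1, n3, n4, n5, n7}
AG (EG E[p U b]): greatest fixpoint, start Z0 = {n1, n3, n4, n5, n7}, keep only states in Sat with every successor in Z. Z1 = {n3, n5, n7}; Z2 = {n3, n7}; fixed.
Sat(AG (EG E[p U b])) = {n3, n7}
|Sat(AG (EG E[p U b]))| = |{n3, n7}| = 2.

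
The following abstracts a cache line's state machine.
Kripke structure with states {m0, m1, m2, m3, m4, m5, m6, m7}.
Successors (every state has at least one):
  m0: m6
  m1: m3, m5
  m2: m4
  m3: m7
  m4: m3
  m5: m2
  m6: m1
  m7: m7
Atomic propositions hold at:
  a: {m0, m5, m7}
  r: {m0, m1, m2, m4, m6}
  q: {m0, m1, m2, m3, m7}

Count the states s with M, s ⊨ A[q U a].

A[q U a]: least fixpoint, start Z0 = Sat(a) = {m0, m5, m7}, add states in Sat(q) with every successor in Z. Z1 = {m0, m3, m5, m7}; Z2 = {m0, m1, m3, m5, m7}; fixed.
Sat(A[q U a]) = {m0, m1, m3, m5, m7}
|Sat(A[q U a])| = |{m0, m1, m3, m5, m7}| = 5.

5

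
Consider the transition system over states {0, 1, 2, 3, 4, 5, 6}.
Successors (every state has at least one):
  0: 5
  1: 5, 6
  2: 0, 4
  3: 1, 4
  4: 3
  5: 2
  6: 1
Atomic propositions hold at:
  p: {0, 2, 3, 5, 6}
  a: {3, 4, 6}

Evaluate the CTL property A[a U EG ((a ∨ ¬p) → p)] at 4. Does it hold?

Sat(¬p) = {1, 4}
Sat(a ∨ ¬p) = {1, 3, 4, 6}
Sat((a ∨ ¬p) → p) = {0, 2, 3, 5, 6}
EG ((a ∨ ¬p) → p): greatest fixpoint, start Z0 = {0, 2, 3, 5, 6}, keep only states in Sat with some successor in Z. Z1 = {0, 2, 5}; fixed.
Sat(EG ((a ∨ ¬p) → p)) = {0, 2, 5}
A[a U EG ((a ∨ ¬p) → p)]: least fixpoint, start Z0 = Sat(EG ((a ∨ ¬p) → p)) = {0, 2, 5}, add states in Sat(a) with every successor in Z. Already a fixed point.
Sat(A[a U EG ((a ∨ ¬p) → p)]) = {0, 2, 5}
4 ∉ Sat(A[a U EG ((a ∨ ¬p) → p)]) = {0, 2, 5}, so the formula does not hold at 4.

No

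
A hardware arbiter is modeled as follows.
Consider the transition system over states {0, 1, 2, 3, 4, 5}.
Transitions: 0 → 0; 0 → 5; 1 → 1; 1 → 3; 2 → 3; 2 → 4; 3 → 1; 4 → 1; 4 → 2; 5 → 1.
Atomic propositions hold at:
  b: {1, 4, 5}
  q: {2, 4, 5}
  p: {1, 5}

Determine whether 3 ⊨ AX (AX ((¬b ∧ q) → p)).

Yes

Sat(¬b) = {0, 2, 3}
Sat(¬b ∧ q) = {2}
Sat((¬b ∧ q) → p) = {0, 1, 3, 4, 5}
Sat(AX ((¬b ∧ q) → p)) = {s : every successor in {0, 1, 3, 4, 5}} = {0, 1, 2, 3, 5}
Sat(AX (AX ((¬b ∧ q) → p))) = {s : every successor in {0, 1, 2, 3, 5}} = {0, 1, 3, 4, 5}
3 ∈ Sat(AX (AX ((¬b ∧ q) → p))) = {0, 1, 3, 4, 5}, so the formula holds at 3.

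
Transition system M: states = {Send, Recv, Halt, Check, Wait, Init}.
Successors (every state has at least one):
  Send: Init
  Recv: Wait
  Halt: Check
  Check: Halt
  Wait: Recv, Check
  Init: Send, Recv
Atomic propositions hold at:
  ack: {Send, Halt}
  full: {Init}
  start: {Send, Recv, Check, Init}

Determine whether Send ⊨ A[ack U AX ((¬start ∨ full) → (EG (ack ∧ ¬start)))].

Sat(¬start) = {Halt, Wait}
Sat(¬start ∨ full) = {Halt, Wait, Init}
Sat(ack ∧ ¬start) = {Halt}
EG (ack ∧ ¬start): greatest fixpoint, start Z0 = {Halt}, keep only states in Sat with some successor in Z. Z1 = ∅; fixed.
Sat(EG (ack ∧ ¬start)) = ∅
Sat((¬start ∨ full) → (EG (ack ∧ ¬start))) = {Send, Recv, Check}
Sat(AX ((¬start ∨ full) → (EG (ack ∧ ¬start)))) = {s : every successor in {Send, Recv, Check}} = {Halt, Wait, Init}
A[ack U AX ((¬start ∨ full) → (EG (ack ∧ ¬start)))]: least fixpoint, start Z0 = Sat(AX ((¬start ∨ full) → (EG (ack ∧ ¬start)))) = {Halt, Wait, Init}, add states in Sat(ack) with every successor in Z. Z1 = {Send, Halt, Wait, Init}; fixed.
Sat(A[ack U AX ((¬start ∨ full) → (EG (ack ∧ ¬start)))]) = {Send, Halt, Wait, Init}
Send ∈ Sat(A[ack U AX ((¬start ∨ full) → (EG (ack ∧ ¬start)))]) = {Send, Halt, Wait, Init}, so the formula holds at Send.

Yes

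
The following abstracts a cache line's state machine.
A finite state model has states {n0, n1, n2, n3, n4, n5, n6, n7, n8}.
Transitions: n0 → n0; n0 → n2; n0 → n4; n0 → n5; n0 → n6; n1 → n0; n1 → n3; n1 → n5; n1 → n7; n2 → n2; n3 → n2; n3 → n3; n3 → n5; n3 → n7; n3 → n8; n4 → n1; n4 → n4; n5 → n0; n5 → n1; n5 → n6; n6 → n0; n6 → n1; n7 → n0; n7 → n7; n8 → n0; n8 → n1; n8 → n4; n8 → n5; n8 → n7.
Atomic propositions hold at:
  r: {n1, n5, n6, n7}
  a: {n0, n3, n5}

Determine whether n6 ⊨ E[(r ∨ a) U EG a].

Sat(r ∨ a) = {n0, n1, n3, n5, n6, n7}
EG a: greatest fixpoint, start Z0 = {n0, n3, n5}, keep only states in Sat with some successor in Z. Already a fixed point.
Sat(EG a) = {n0, n3, n5}
E[(r ∨ a) U EG a]: least fixpoint, start Z0 = Sat(EG a) = {n0, n3, n5}, add states in Sat(r ∨ a) with some successor in Z. Z1 = {n0, n1, n3, n5, n6, n7}; fixed.
Sat(E[(r ∨ a) U EG a]) = {n0, n1, n3, n5, n6, n7}
n6 ∈ Sat(E[(r ∨ a) U EG a]) = {n0, n1, n3, n5, n6, n7}, so the formula holds at n6.

Yes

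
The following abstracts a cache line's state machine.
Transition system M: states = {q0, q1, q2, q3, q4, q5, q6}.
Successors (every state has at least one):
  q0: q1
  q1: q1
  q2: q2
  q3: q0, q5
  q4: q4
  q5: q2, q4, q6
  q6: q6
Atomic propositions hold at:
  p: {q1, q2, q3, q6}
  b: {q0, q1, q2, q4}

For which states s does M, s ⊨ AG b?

{q0, q1, q2, q4}

AG b: greatest fixpoint, start Z0 = {q0, q1, q2, q4}, keep only states in Sat with every successor in Z. Already a fixed point.
Sat(AG b) = {q0, q1, q2, q4}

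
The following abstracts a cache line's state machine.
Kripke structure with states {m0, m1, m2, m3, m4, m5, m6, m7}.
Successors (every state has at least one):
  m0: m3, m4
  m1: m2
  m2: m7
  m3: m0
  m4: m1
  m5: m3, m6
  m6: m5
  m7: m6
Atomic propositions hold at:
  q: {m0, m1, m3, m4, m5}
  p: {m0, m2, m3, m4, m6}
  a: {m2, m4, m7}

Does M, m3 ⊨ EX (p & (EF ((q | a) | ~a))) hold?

Yes

Sat(q | a) = {m0, m1, m2, m3, m4, m5, m7}
Sat(~a) = {m0, m1, m3, m5, m6}
Sat((q | a) | ~a) = {m0, m1, m2, m3, m4, m5, m6, m7}
EF ((q | a) | ~a): least fixpoint, start Z0 = {m0, m1, m2, m3, m4, m5, m6, m7}, add states with some successor in Z. Already a fixed point.
Sat(EF ((q | a) | ~a)) = {m0, m1, m2, m3, m4, m5, m6, m7}
Sat(p & (EF ((q | a) | ~a))) = {m0, m2, m3, m4, m6}
Sat(EX (p & (EF ((q | a) | ~a)))) = {s : some successor in {m0, m2, m3, m4, m6}} = {m0, m1, m3, m5, m7}
m3 ∈ Sat(EX (p & (EF ((q | a) | ~a)))) = {m0, m1, m3, m5, m7}, so the formula holds at m3.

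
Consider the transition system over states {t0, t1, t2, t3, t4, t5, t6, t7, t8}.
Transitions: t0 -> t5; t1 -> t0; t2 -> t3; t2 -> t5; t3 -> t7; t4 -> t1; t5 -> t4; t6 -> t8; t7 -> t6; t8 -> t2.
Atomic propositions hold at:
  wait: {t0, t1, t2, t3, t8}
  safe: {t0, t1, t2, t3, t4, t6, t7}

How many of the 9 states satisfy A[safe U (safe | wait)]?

Sat(safe | wait) = {t0, t1, t2, t3, t4, t6, t7, t8}
A[safe U (safe | wait)]: least fixpoint, start Z0 = Sat((safe | wait)) = {t0, t1, t2, t3, t4, t6, t7, t8}, add states in Sat(safe) with every successor in Z. Already a fixed point.
Sat(A[safe U (safe | wait)]) = {t0, t1, t2, t3, t4, t6, t7, t8}
|Sat(A[safe U (safe | wait)])| = |{t0, t1, t2, t3, t4, t6, t7, t8}| = 8.

8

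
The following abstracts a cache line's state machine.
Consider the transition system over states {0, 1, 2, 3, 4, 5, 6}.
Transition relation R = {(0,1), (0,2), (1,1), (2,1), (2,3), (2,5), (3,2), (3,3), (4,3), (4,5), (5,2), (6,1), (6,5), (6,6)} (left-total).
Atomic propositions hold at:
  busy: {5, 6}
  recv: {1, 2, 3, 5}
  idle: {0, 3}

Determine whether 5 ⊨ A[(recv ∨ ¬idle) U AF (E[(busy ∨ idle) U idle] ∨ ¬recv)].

Sat(¬idle) = {1, 2, 4, 5, 6}
Sat(recv ∨ ¬idle) = {1, 2, 3, 4, 5, 6}
Sat(busy ∨ idle) = {0, 3, 5, 6}
E[(busy ∨ idle) U idle]: least fixpoint, start Z0 = Sat(idle) = {0, 3}, add states in Sat(busy ∨ idle) with some successor in Z. Already a fixed point.
Sat(E[(busy ∨ idle) U idle]) = {0, 3}
Sat(¬recv) = {0, 4, 6}
Sat(E[(busy ∨ idle) U idle] ∨ ¬recv) = {0, 3, 4, 6}
AF (E[(busy ∨ idle) U idle] ∨ ¬recv): least fixpoint, start Z0 = {0, 3, 4, 6}, add states with every successor in Z. Already a fixed point.
Sat(AF (E[(busy ∨ idle) U idle] ∨ ¬recv)) = {0, 3, 4, 6}
A[(recv ∨ ¬idle) U AF (E[(busy ∨ idle) U idle] ∨ ¬recv)]: least fixpoint, start Z0 = Sat(AF (E[(busy ∨ idle) U idle] ∨ ¬recv)) = {0, 3, 4, 6}, add states in Sat(recv ∨ ¬idle) with every successor in Z. Already a fixed point.
Sat(A[(recv ∨ ¬idle) U AF (E[(busy ∨ idle) U idle] ∨ ¬recv)]) = {0, 3, 4, 6}
5 ∉ Sat(A[(recv ∨ ¬idle) U AF (E[(busy ∨ idle) U idle] ∨ ¬recv)]) = {0, 3, 4, 6}, so the formula does not hold at 5.

No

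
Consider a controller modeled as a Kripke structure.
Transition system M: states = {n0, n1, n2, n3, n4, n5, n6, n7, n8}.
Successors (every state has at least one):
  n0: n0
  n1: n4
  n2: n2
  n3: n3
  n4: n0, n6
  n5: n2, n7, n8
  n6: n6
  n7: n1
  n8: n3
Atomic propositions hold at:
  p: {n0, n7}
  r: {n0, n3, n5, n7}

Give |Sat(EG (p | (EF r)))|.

7

EF r: least fixpoint, start Z0 = {n0, n3, n5, n7}, add states with some successor in Z. Z1 = {n0, n3, n4, n5, n7, n8}; Z2 = {n0, n1, n3, n4, n5, n7, n8}; fixed.
Sat(EF r) = {n0, n1, n3, n4, n5, n7, n8}
Sat(p | (EF r)) = {n0, n1, n3, n4, n5, n7, n8}
EG (p | (EF r)): greatest fixpoint, start Z0 = {n0, n1, n3, n4, n5, n7, n8}, keep only states in Sat with some successor in Z. Already a fixed point.
Sat(EG (p | (EF r))) = {n0, n1, n3, n4, n5, n7, n8}
|Sat(EG (p | (EF r)))| = |{n0, n1, n3, n4, n5, n7, n8}| = 7.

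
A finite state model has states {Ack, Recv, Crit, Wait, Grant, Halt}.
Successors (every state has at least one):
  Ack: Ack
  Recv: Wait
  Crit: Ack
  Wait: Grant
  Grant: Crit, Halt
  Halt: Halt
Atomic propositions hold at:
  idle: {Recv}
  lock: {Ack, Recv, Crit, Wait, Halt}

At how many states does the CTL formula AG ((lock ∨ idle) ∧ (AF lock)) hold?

3

Sat(lock ∨ idle) = {Ack, Recv, Crit, Wait, Halt}
AF lock: least fixpoint, start Z0 = {Ack, Recv, Crit, Wait, Halt}, add states with every successor in Z. Z1 = {Ack, Recv, Crit, Wait, Grant, Halt}; fixed.
Sat(AF lock) = {Ack, Recv, Crit, Wait, Grant, Halt}
Sat((lock ∨ idle) ∧ (AF lock)) = {Ack, Recv, Crit, Wait, Halt}
AG ((lock ∨ idle) ∧ (AF lock)): greatest fixpoint, start Z0 = {Ack, Recv, Crit, Wait, Halt}, keep only states in Sat with every successor in Z. Z1 = {Ack, Recv, Crit, Halt}; Z2 = {Ack, Crit, Halt}; fixed.
Sat(AG ((lock ∨ idle) ∧ (AF lock))) = {Ack, Crit, Halt}
|Sat(AG ((lock ∨ idle) ∧ (AF lock)))| = |{Ack, Crit, Halt}| = 3.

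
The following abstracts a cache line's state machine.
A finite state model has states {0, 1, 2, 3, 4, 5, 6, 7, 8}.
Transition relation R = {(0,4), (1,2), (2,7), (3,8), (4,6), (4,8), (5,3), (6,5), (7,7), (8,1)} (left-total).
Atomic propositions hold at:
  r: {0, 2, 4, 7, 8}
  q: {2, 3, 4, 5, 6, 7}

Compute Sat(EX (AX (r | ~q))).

Sat(~q) = {0, 1, 8}
Sat(r | ~q) = {0, 1, 2, 4, 7, 8}
Sat(AX (r | ~q)) = {s : every successor in {0, 1, 2, 4, 7, 8}} = {0, 1, 2, 3, 7, 8}
Sat(EX (AX (r | ~q))) = {s : some successor in {0, 1, 2, 3, 7, 8}} = {1, 2, 3, 4, 5, 7, 8}

{1, 2, 3, 4, 5, 7, 8}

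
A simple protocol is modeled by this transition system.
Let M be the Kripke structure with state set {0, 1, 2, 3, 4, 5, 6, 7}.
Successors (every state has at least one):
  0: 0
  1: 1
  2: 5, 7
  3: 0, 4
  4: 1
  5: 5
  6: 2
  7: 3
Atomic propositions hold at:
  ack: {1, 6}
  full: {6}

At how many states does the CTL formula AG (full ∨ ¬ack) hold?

Sat(¬ack) = {0, 2, 3, 4, 5, 7}
Sat(full ∨ ¬ack) = {0, 2, 3, 4, 5, 6, 7}
AG (full ∨ ¬ack): greatest fixpoint, start Z0 = {0, 2, 3, 4, 5, 6, 7}, keep only states in Sat with every successor in Z. Z1 = {0, 2, 3, 5, 6, 7}; Z2 = {0, 2, 5, 6, 7}; Z3 = {0, 2, 5, 6}; Z4 = {0, 5, 6}; Z5 = {0, 5}; fixed.
Sat(AG (full ∨ ¬ack)) = {0, 5}
|Sat(AG (full ∨ ¬ack))| = |{0, 5}| = 2.

2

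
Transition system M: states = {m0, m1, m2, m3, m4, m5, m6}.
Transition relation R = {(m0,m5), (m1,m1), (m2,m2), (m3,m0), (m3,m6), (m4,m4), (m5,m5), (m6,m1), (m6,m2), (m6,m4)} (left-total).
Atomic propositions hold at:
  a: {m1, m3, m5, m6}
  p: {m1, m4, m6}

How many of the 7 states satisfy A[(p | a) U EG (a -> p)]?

4

Sat(p | a) = {m1, m3, m4, m5, m6}
Sat(a -> p) = {m0, m1, m2, m4, m6}
EG (a -> p): greatest fixpoint, start Z0 = {m0, m1, m2, m4, m6}, keep only states in Sat with some successor in Z. Z1 = {m1, m2, m4, m6}; fixed.
Sat(EG (a -> p)) = {m1, m2, m4, m6}
A[(p | a) U EG (a -> p)]: least fixpoint, start Z0 = Sat(EG (a -> p)) = {m1, m2, m4, m6}, add states in Sat(p | a) with every successor in Z. Already a fixed point.
Sat(A[(p | a) U EG (a -> p)]) = {m1, m2, m4, m6}
|Sat(A[(p | a) U EG (a -> p)])| = |{m1, m2, m4, m6}| = 4.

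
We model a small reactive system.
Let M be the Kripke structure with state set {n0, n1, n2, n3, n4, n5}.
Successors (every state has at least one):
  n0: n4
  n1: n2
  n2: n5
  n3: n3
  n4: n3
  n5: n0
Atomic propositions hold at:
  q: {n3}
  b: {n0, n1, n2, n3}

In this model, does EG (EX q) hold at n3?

Sat(EX q) = {s : some successor in {n3}} = {n3, n4}
EG (EX q): greatest fixpoint, start Z0 = {n3, n4}, keep only states in Sat with some successor in Z. Already a fixed point.
Sat(EG (EX q)) = {n3, n4}
n3 ∈ Sat(EG (EX q)) = {n3, n4}, so the formula holds at n3.

Yes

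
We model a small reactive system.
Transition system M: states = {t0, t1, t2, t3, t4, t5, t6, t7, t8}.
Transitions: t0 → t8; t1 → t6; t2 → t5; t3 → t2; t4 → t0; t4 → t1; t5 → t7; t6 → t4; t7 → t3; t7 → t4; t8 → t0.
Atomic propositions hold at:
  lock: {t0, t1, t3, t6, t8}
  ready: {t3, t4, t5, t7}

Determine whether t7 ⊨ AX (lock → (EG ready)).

EG ready: greatest fixpoint, start Z0 = {t3, t4, t5, t7}, keep only states in Sat with some successor in Z. Z1 = {t5, t7}; Z2 = {t5}; Z3 = ∅; fixed.
Sat(EG ready) = ∅
Sat(lock → (EG ready)) = {t2, t4, t5, t7}
Sat(AX (lock → (EG ready))) = {s : every successor in {t2, t4, t5, t7}} = {t2, t3, t5, t6}
t7 ∉ Sat(AX (lock → (EG ready))) = {t2, t3, t5, t6}, so the formula does not hold at t7.

No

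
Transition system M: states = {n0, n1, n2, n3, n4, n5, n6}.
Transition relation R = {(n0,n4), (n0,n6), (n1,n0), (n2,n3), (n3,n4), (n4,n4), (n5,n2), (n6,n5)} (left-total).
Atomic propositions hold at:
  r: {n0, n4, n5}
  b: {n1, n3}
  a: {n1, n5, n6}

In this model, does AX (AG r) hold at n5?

No

AG r: greatest fixpoint, start Z0 = {n0, n4, n5}, keep only states in Sat with every successor in Z. Z1 = {n4}; fixed.
Sat(AG r) = {n4}
Sat(AX (AG r)) = {s : every successor in {n4}} = {n3, n4}
n5 ∉ Sat(AX (AG r)) = {n3, n4}, so the formula does not hold at n5.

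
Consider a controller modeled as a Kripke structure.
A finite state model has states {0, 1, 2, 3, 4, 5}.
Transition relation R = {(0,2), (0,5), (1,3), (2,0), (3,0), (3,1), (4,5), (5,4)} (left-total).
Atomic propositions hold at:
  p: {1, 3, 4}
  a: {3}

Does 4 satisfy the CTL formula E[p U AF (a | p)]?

Yes

Sat(a | p) = {1, 3, 4}
AF (a | p): least fixpoint, start Z0 = {1, 3, 4}, add states with every successor in Z. Z1 = {1, 3, 4, 5}; fixed.
Sat(AF (a | p)) = {1, 3, 4, 5}
E[p U AF (a | p)]: least fixpoint, start Z0 = Sat(AF (a | p)) = {1, 3, 4, 5}, add states in Sat(p) with some successor in Z. Already a fixed point.
Sat(E[p U AF (a | p)]) = {1, 3, 4, 5}
4 ∈ Sat(E[p U AF (a | p)]) = {1, 3, 4, 5}, so the formula holds at 4.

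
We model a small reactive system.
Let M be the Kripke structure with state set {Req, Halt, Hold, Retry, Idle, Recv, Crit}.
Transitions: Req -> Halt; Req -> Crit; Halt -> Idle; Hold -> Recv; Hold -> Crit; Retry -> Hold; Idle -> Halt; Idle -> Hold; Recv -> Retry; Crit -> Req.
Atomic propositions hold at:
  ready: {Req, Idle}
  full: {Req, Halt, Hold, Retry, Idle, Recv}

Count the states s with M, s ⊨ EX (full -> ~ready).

Sat(~ready) = {Halt, Hold, Retry, Recv, Crit}
Sat(full -> ~ready) = {Halt, Hold, Retry, Recv, Crit}
Sat(EX (full -> ~ready)) = {s : some successor in {Halt, Hold, Retry, Recv, Crit}} = {Req, Hold, Retry, Idle, Recv}
|Sat(EX (full -> ~ready))| = |{Req, Hold, Retry, Idle, Recv}| = 5.

5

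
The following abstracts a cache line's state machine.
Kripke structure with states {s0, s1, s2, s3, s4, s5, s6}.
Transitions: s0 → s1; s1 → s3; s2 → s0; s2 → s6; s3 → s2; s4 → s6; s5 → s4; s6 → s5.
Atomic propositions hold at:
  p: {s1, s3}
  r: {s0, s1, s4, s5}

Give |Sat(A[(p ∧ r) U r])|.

Sat(p ∧ r) = {s1}
A[(p ∧ r) U r]: least fixpoint, start Z0 = Sat(r) = {s0, s1, s4, s5}, add states in Sat(p ∧ r) with every successor in Z. Already a fixed point.
Sat(A[(p ∧ r) U r]) = {s0, s1, s4, s5}
|Sat(A[(p ∧ r) U r])| = |{s0, s1, s4, s5}| = 4.

4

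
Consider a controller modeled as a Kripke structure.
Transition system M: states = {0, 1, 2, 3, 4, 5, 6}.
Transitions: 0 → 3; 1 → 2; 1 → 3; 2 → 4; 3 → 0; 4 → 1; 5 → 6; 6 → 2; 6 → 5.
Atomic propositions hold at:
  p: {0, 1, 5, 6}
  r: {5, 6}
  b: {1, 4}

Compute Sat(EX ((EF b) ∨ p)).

EF b: least fixpoint, start Z0 = {1, 4}, add states with some successor in Z. Z1 = {1, 2, 4}; Z2 = {1, 2, 4, 6}; Z3 = {1, 2, 4, 5, 6}; fixed.
Sat(EF b) = {1, 2, 4, 5, 6}
Sat((EF b) ∨ p) = {0, 1, 2, 4, 5, 6}
Sat(EX ((EF b) ∨ p)) = {s : some successor in {0, 1, 2, 4, 5, 6}} = {1, 2, 3, 4, 5, 6}

{1, 2, 3, 4, 5, 6}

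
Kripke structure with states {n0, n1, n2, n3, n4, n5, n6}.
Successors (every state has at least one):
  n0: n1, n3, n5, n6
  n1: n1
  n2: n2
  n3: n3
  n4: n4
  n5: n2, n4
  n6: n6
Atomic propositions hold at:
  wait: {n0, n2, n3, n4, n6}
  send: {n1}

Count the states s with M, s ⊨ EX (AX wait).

Sat(AX wait) = {s : every successor in {n0, n2, n3, n4, n6}} = {n2, n3, n4, n5, n6}
Sat(EX (AX wait)) = {s : some successor in {n2, n3, n4, n5, n6}} = {n0, n2, n3, n4, n5, n6}
|Sat(EX (AX wait))| = |{n0, n2, n3, n4, n5, n6}| = 6.

6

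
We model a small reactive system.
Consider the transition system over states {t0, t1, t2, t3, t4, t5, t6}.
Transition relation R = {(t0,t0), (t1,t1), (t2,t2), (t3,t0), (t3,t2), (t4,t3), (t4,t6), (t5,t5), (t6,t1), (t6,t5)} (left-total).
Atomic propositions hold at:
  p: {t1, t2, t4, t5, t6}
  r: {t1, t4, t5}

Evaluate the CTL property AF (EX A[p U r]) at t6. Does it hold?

A[p U r]: least fixpoint, start Z0 = Sat(r) = {t1, t4, t5}, add states in Sat(p) with every successor in Z. Z1 = {t1, t4, t5, t6}; fixed.
Sat(A[p U r]) = {t1, t4, t5, t6}
Sat(EX A[p U r]) = {s : some successor in {t1, t4, t5, t6}} = {t1, t4, t5, t6}
AF (EX A[p U r]): least fixpoint, start Z0 = {t1, t4, t5, t6}, add states with every successor in Z. Already a fixed point.
Sat(AF (EX A[p U r])) = {t1, t4, t5, t6}
t6 ∈ Sat(AF (EX A[p U r])) = {t1, t4, t5, t6}, so the formula holds at t6.

Yes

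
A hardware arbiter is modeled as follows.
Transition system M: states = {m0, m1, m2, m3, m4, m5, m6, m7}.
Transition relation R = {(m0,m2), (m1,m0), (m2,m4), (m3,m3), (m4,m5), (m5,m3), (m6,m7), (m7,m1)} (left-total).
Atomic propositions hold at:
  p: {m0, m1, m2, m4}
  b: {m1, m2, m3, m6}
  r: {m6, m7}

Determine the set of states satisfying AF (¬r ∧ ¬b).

Sat(¬r) = {m0, m1, m2, m3, m4, m5}
Sat(¬b) = {m0, m4, m5, m7}
Sat(¬r ∧ ¬b) = {m0, m4, m5}
AF (¬r ∧ ¬b): least fixpoint, start Z0 = {m0, m4, m5}, add states with every successor in Z. Z1 = {m0, m1, m2, m4, m5}; Z2 = {m0, m1, m2, m4, m5, m7}; Z3 = {m0, m1, m2, m4, m5, m6, m7}; fixed.
Sat(AF (¬r ∧ ¬b)) = {m0, m1, m2, m4, m5, m6, m7}

{m0, m1, m2, m4, m5, m6, m7}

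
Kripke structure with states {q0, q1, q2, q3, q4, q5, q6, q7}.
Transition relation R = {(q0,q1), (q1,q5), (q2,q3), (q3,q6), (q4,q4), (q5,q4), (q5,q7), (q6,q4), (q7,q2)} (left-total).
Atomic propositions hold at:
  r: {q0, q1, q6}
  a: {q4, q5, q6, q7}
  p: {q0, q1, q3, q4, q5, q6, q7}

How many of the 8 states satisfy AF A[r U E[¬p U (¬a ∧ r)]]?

Sat(¬p) = {q2}
Sat(¬a) = {q0, q1, q2, q3}
Sat(¬a ∧ r) = {q0, q1}
E[¬p U (¬a ∧ r)]: least fixpoint, start Z0 = Sat((¬a ∧ r)) = {q0, q1}, add states in Sat(¬p) with some successor in Z. Already a fixed point.
Sat(E[¬p U (¬a ∧ r)]) = {q0, q1}
A[r U E[¬p U (¬a ∧ r)]]: least fixpoint, start Z0 = Sat(E[¬p U (¬a ∧ r)]) = {q0, q1}, add states in Sat(r) with every successor in Z. Already a fixed point.
Sat(A[r U E[¬p U (¬a ∧ r)]]) = {q0, q1}
AF A[r U E[¬p U (¬a ∧ r)]]: least fixpoint, start Z0 = {q0, q1}, add states with every successor in Z. Already a fixed point.
Sat(AF A[r U E[¬p U (¬a ∧ r)]]) = {q0, q1}
|Sat(AF A[r U E[¬p U (¬a ∧ r)]])| = |{q0, q1}| = 2.

2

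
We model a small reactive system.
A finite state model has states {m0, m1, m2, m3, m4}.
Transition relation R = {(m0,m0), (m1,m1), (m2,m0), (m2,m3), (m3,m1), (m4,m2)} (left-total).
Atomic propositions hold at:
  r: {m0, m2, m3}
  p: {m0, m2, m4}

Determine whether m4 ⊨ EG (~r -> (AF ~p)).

Sat(~r) = {m1, m4}
Sat(~p) = {m1, m3}
AF ~p: least fixpoint, start Z0 = {m1, m3}, add states with every successor in Z. Already a fixed point.
Sat(AF ~p) = {m1, m3}
Sat(~r -> (AF ~p)) = {m0, m1, m2, m3}
EG (~r -> (AF ~p)): greatest fixpoint, start Z0 = {m0, m1, m2, m3}, keep only states in Sat with some successor in Z. Already a fixed point.
Sat(EG (~r -> (AF ~p))) = {m0, m1, m2, m3}
m4 ∉ Sat(EG (~r -> (AF ~p))) = {m0, m1, m2, m3}, so the formula does not hold at m4.

No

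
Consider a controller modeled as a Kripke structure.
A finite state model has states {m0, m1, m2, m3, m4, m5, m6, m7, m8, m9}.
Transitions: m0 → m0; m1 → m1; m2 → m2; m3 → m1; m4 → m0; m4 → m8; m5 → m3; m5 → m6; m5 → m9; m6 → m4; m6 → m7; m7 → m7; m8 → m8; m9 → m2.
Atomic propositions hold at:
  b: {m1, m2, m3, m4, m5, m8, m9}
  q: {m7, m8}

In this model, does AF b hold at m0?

No

AF b: least fixpoint, start Z0 = {m1, m2, m3, m4, m5, m8, m9}, add states with every successor in Z. Already a fixed point.
Sat(AF b) = {m1, m2, m3, m4, m5, m8, m9}
m0 ∉ Sat(AF b) = {m1, m2, m3, m4, m5, m8, m9}, so the formula does not hold at m0.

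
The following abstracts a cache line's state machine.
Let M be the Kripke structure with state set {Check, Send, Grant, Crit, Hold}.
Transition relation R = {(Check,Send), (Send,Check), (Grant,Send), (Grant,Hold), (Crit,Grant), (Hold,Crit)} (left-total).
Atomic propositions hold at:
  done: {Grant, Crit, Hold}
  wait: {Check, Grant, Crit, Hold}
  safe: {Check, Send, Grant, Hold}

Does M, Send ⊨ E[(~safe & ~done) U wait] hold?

No

Sat(~safe) = {Crit}
Sat(~done) = {Check, Send}
Sat(~safe & ~done) = ∅
E[(~safe & ~done) U wait]: least fixpoint, start Z0 = Sat(wait) = {Check, Grant, Crit, Hold}, add states in Sat(~safe & ~done) with some successor in Z. Already a fixed point.
Sat(E[(~safe & ~done) U wait]) = {Check, Grant, Crit, Hold}
Send ∉ Sat(E[(~safe & ~done) U wait]) = {Check, Grant, Crit, Hold}, so the formula does not hold at Send.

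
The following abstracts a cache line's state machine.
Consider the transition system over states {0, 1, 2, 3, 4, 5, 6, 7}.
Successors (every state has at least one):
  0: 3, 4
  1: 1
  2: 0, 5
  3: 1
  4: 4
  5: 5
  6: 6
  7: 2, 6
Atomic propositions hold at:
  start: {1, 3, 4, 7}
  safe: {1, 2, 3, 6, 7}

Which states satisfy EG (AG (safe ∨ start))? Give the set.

{1, 3, 4, 6}

Sat(safe ∨ start) = {1, 2, 3, 4, 6, 7}
AG (safe ∨ start): greatest fixpoint, start Z0 = {1, 2, 3, 4, 6, 7}, keep only states in Sat with every successor in Z. Z1 = {1, 3, 4, 6, 7}; Z2 = {1, 3, 4, 6}; fixed.
Sat(AG (safe ∨ start)) = {1, 3, 4, 6}
EG (AG (safe ∨ start)): greatest fixpoint, start Z0 = {1, 3, 4, 6}, keep only states in Sat with some successor in Z. Already a fixed point.
Sat(EG (AG (safe ∨ start))) = {1, 3, 4, 6}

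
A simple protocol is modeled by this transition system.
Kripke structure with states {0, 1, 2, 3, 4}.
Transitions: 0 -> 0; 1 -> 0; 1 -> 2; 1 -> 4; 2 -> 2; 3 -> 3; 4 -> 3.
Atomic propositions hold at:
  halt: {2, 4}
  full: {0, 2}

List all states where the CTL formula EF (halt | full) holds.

Sat(halt | full) = {0, 2, 4}
EF (halt | full): least fixpoint, start Z0 = {0, 2, 4}, add states with some successor in Z. Z1 = {0, 1, 2, 4}; fixed.
Sat(EF (halt | full)) = {0, 1, 2, 4}

{0, 1, 2, 4}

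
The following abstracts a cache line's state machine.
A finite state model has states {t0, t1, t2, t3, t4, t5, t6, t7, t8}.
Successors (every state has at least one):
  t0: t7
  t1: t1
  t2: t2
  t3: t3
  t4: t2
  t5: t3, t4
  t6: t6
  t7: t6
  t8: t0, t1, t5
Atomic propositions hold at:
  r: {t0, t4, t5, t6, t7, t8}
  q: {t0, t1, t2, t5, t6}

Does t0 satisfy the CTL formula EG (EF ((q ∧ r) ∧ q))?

Sat(q ∧ r) = {t0, t5, t6}
Sat((q ∧ r) ∧ q) = {t0, t5, t6}
EF ((q ∧ r) ∧ q): least fixpoint, start Z0 = {t0, t5, t6}, add states with some successor in Z. Z1 = {t0, t5, t6, t7, t8}; fixed.
Sat(EF ((q ∧ r) ∧ q)) = {t0, t5, t6, t7, t8}
EG (EF ((q ∧ r) ∧ q)): greatest fixpoint, start Z0 = {t0, t5, t6, t7, t8}, keep only states in Sat with some successor in Z. Z1 = {t0, t6, t7, t8}; fixed.
Sat(EG (EF ((q ∧ r) ∧ q))) = {t0, t6, t7, t8}
t0 ∈ Sat(EG (EF ((q ∧ r) ∧ q))) = {t0, t6, t7, t8}, so the formula holds at t0.

Yes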